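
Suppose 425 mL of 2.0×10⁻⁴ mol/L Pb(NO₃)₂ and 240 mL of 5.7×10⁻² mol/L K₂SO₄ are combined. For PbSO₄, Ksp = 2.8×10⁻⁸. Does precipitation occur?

Total volume after mixing = 425 + 240 = 665 mL.
[Pb²⁺] = (2.0×10⁻⁴)(425)/665 = 1.3×10⁻⁴ mol/L
[SO₄²⁻] = (5.7×10⁻²)(240)/665 = 2.1×10⁻² mol/L
Q = [Pb²⁺][SO₄²⁻] = 2.6×10⁻⁶
Since Q (2.6×10⁻⁶) exceeds Ksp (2.8×10⁻⁸), PbSO₄ will precipitate.

Yes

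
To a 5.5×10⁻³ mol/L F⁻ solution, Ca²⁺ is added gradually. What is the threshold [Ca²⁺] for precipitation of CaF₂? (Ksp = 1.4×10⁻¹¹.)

4.6×10⁻⁷ M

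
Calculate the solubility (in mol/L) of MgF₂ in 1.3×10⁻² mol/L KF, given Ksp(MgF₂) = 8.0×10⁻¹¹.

4.7×10⁻⁷ M

MgF₂(s) ⇌ Mg²⁺(aq) + 2 F⁻(aq)
The solution already contains F⁻ at 1.3×10⁻² mol/L. Let s be the molar solubility of MgF₂.
[F⁻] ≈ 1.3×10⁻² mol/L (common ion dominates); [Mg²⁺] = s.
Ksp = [Mg²⁺][F⁻]^2 = s(1.3×10⁻²)^2
s = 8.0×10⁻¹¹ / (1.3×10⁻²)^2 = 4.7×10⁻⁷
s = 4.7×10⁻⁷ mol/L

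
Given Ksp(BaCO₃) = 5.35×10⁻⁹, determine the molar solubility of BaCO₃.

7.31×10⁻⁵ M

BaCO₃(s) ⇌ Ba²⁺(aq) + CO₃²⁻(aq)
With molar solubility s: [Ba²⁺] = s, [CO₃²⁻] = s.
Ksp = [Ba²⁺][CO₃²⁻] = s · s = s^2
s^2 = 5.35×10⁻⁹
Taking the 2nd root, s = 7.31×10⁻⁵ M.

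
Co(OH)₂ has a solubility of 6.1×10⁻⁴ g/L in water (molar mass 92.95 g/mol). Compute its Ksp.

Molar solubility s = (6.1×10⁻⁴ g/L) / (92.95 g/mol) = 6.563×10⁻⁶ mol/L
Co(OH)₂(s) ⇌ Co²⁺(aq) + 2 OH⁻(aq)
For each mole of Co(OH)₂ that dissolves per liter, [Co²⁺] = s and [OH⁻] = 2s; let s denote this solubility.
Ksp = [Co²⁺][OH⁻]^2 = s · (2s)^2 = 4s^3
Ksp = 4 × (6.563×10⁻⁶)^3 = 1.1×10⁻¹⁵

Ksp = 1.1×10⁻¹⁵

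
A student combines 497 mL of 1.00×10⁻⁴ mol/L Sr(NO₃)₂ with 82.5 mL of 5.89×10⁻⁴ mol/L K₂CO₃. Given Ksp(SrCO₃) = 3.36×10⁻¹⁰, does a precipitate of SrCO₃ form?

Total volume after mixing = 497 + 82.5 = 579.5 mL.
[Sr²⁺] = (1.00×10⁻⁴)(497)/579.5 = 8.58×10⁻⁵ mol/L
[CO₃²⁻] = (5.89×10⁻⁴)(82.5)/579.5 = 8.39×10⁻⁵ mol/L
Q = [Sr²⁺][CO₃²⁻] = 7.19×10⁻⁹
Q = 7.19×10⁻⁹ > Ksp = 3.36×10⁻¹⁰, so the solution is supersaturated and SrCO₃ precipitates.

Yes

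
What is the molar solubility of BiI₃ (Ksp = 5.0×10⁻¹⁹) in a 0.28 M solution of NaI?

BiI₃(s) ⇌ Bi³⁺(aq) + 3 I⁻(aq)
I⁻ is already present at 0.28 M. If s mol/L of BiI₃ dissolves, [Bi³⁺] = s while [I⁻] ≈ 0.28 M.
Ksp = [Bi³⁺][I⁻]^3 = s(0.28)^3
s = 5.0×10⁻¹⁹ / (0.28)^3 = 2.3×10⁻¹⁷
s = 2.3×10⁻¹⁷ M

2.3×10⁻¹⁷ M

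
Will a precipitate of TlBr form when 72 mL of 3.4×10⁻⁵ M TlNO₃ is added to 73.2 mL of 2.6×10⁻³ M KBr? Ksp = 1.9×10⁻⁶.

No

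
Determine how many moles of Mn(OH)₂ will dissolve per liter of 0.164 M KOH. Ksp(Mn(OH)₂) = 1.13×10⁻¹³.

4.20×10⁻¹² M

Mn(OH)₂(s) ⇌ Mn²⁺(aq) + 2 OH⁻(aq)
Let s be the solubility of Mn(OH)₂ here. The common ion gives [OH⁻] ≈ 0.164 M, and [Mn²⁺] = s.
Ksp = [Mn²⁺][OH⁻]^2 = s(0.164)^2
s = 1.13×10⁻¹³ / (0.164)^2 = 4.20×10⁻¹²
s = 4.20×10⁻¹² M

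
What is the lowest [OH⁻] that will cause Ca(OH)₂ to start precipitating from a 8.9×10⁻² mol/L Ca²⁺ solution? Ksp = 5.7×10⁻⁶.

Precipitation of each salt begins when its ion product equals Ksp.
Ca(OH)₂(s) ⇌ Ca²⁺(aq) + 2 OH⁻(aq)
Ksp = [Ca²⁺][OH⁻]^2 = [OH⁻]^2(8.9×10⁻²)
[OH⁻]^2 = 5.7×10⁻⁶ / (8.9×10⁻²) = 6.4×10⁻⁵
[OH⁻] = 8.0×10⁻³ mol/L

8.0×10⁻³ M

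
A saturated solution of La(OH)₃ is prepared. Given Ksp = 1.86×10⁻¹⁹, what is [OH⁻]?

La(OH)₃(s) ⇌ La³⁺(aq) + 3 OH⁻(aq)
With molar solubility s: [La³⁺] = s, [OH⁻] = 3s.
Ksp = [La³⁺][OH⁻]^3 = s · (3s)^3 = 27s^4 = 1.86×10⁻¹⁹
s = 9.11×10⁻⁶ mol L⁻¹
[OH⁻] = 3s = 2.73×10⁻⁵ mol L⁻¹

2.73×10⁻⁵ M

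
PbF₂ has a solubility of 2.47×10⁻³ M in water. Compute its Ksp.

PbF₂(s) ⇌ Pb²⁺(aq) + 2 F⁻(aq)
Call the molar solubility s, so that [Pb²⁺] = s and [F⁻] = 2s.
Ksp = [Pb²⁺][F⁻]^2 = s · (2s)^2 = 4s^3
Ksp = 4 × (2.47×10⁻³)^3 = 6.03×10⁻⁸

Ksp = 6.03×10⁻⁸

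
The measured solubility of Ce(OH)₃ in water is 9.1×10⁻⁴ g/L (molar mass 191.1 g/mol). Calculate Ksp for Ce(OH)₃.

Ksp = 1.4×10⁻²⁰

Convert to molarity: s = 9.1×10⁻⁴ / 191.1 = 4.762×10⁻⁶ mol/L
Ce(OH)₃(s) ⇌ Ce³⁺(aq) + 3 OH⁻(aq)
Call the molar solubility s, so that [Ce³⁺] = s and [OH⁻] = 3s.
Ksp = [Ce³⁺][OH⁻]^3 = s · (3s)^3 = 27s^4
Ksp = 27 × (4.762×10⁻⁶)^4 = 1.4×10⁻²⁰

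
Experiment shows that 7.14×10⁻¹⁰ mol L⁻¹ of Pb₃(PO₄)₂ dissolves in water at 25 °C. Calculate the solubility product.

Ksp = 2.00×10⁻⁴⁴

Pb₃(PO₄)₂(s) ⇌ 3 Pb²⁺(aq) + 2 PO₄³⁻(aq)
For each mole of Pb₃(PO₄)₂ that dissolves per liter, [Pb²⁺] = 3s and [PO₄³⁻] = 2s; let s denote this solubility.
Ksp = [Pb²⁺]^3[PO₄³⁻]^2 = (3s)^3 · (2s)^2 = 108s^5
Ksp = 108 × (7.14×10⁻¹⁰)^5 = 2.00×10⁻⁴⁴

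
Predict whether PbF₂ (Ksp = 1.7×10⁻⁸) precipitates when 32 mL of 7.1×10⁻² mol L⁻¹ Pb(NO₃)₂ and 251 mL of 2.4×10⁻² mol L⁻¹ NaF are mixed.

Yes

After mixing, V = 32 mL + 251 mL = 283 mL.
[Pb²⁺] = (7.1×10⁻²)(32)/283 = 8.0×10⁻³ mol L⁻¹
[F⁻] = (2.4×10⁻²)(251)/283 = 2.1×10⁻² mol L⁻¹
Q = [Pb²⁺][F⁻]^2 = 3.6×10⁻⁶
Because Q > Ksp (3.6×10⁻⁶ vs 1.7×10⁻⁸), a precipitate of PbF₂ forms.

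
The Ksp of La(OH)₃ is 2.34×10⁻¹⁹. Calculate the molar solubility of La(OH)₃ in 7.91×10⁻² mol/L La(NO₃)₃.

La(OH)₃(s) ⇌ La³⁺(aq) + 3 OH⁻(aq)
Let s be the solubility of La(OH)₃ here. The common ion gives [La³⁺] ≈ 7.91×10⁻² mol/L, and [OH⁻] = 3s.
Ksp = [La³⁺][OH⁻]^3 = (7.91×10⁻²)(3s)^3
(3s)^3 = 2.34×10⁻¹⁹ / (7.91×10⁻²) = 2.96×10⁻¹⁸
s = 4.79×10⁻⁷ mol/L

4.79×10⁻⁷ M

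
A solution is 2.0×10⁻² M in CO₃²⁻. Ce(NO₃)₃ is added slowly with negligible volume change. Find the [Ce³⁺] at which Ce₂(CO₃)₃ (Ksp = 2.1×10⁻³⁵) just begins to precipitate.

A salt starts to precipitate once the ion product Q reaches its Ksp.
Ce₂(CO₃)₃(s) ⇌ 2 Ce³⁺(aq) + 3 CO₃²⁻(aq)
Ksp = [Ce³⁺]^2[CO₃²⁻]^3 = [Ce³⁺]^2(2.0×10⁻²)^3
[Ce³⁺]^2 = 2.1×10⁻³⁵ / (2.0×10⁻²)^3 = 2.6×10⁻³⁰
[Ce³⁺] = 1.6×10⁻¹⁵ M

1.6×10⁻¹⁵ M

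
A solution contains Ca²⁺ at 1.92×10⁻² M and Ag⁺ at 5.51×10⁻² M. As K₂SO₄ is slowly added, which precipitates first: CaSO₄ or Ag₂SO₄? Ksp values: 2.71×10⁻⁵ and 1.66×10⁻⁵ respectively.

CaSO₄

Each salt precipitates once Q = Ksp for that salt.
For CaSO₄: [SO₄²⁻] = (Ksp/[Ca²⁺]) = 1.41×10⁻³ M
For Ag₂SO₄: [SO₄²⁻] = (Ksp/[Ag⁺]^2) = 5.47×10⁻³ M
Since CaSO₄ needs less SO₄²⁻ to reach saturation, it precipitates first.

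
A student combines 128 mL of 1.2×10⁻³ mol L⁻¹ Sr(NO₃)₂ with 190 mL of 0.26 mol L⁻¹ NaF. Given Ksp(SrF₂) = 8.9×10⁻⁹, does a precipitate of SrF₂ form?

After mixing, V = 128 mL + 190 mL = 318 mL.
[Sr²⁺] = (1.2×10⁻³)(128)/318 = 4.8×10⁻⁴ mol L⁻¹
[F⁻] = (0.26)(190)/318 = 0.16 mol L⁻¹
Q = [Sr²⁺][F⁻]^2 = 1.2×10⁻⁵
Because Q > Ksp (1.2×10⁻⁵ vs 8.9×10⁻⁹), a precipitate of SrF₂ forms.

Yes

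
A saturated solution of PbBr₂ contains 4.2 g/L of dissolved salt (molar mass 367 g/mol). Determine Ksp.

Ksp = 6.0×10⁻⁶

Molar solubility s = (4.2 g/L) / (367 g/mol) = 1.144×10⁻² mol/L
PbBr₂(s) ⇌ Pb²⁺(aq) + 2 Br⁻(aq)
If s mol/L of PbBr₂ dissolves, [Pb²⁺] = s and [Br⁻] = 2s.
Ksp = [Pb²⁺][Br⁻]^2 = s · (2s)^2 = 4s^3
Ksp = 4 × (1.144×10⁻²)^3 = 6.0×10⁻⁶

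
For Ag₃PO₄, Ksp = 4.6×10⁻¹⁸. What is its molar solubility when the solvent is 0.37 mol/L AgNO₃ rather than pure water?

9.1×10⁻¹⁷ M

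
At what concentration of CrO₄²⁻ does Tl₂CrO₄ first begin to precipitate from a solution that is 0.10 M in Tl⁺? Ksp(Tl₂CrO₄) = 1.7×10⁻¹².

1.7×10⁻¹⁰ M

Precipitation begins when Q = Ksp.
Tl₂CrO₄(s) ⇌ 2 Tl⁺(aq) + CrO₄²⁻(aq)
Ksp = [Tl⁺]^2[CrO₄²⁻] = [CrO₄²⁻](0.10)^2
[CrO₄²⁻] = 1.7×10⁻¹² / (0.10)^2 = 1.7×10⁻¹⁰
[CrO₄²⁻] = 1.7×10⁻¹⁰ M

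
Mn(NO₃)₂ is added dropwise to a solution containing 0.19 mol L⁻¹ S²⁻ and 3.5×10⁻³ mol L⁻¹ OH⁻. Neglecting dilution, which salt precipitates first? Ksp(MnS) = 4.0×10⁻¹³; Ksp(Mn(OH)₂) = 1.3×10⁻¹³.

MnS

Precipitation of each salt begins when its ion product equals Ksp.
For MnS: [Mn²⁺] = (Ksp/[S²⁻]) = 2.1×10⁻¹² mol L⁻¹
For Mn(OH)₂: [Mn²⁺] = (Ksp/[OH⁻]^2) = 1.1×10⁻⁸ mol L⁻¹
The smaller threshold [Mn²⁺] is reached first, so MnS precipitates first.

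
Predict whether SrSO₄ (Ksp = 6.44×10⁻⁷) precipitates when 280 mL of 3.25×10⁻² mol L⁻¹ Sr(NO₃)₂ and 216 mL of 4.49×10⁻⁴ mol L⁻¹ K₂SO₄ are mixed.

Yes

The combined volume is 496 mL.
[Sr²⁺] = (3.25×10⁻²)(280)/496 = 1.83×10⁻² mol L⁻¹
[SO₄²⁻] = (4.49×10⁻⁴)(216)/496 = 1.96×10⁻⁴ mol L⁻¹
Q = [Sr²⁺][SO₄²⁻] = 3.59×10⁻⁶
Since Q (3.59×10⁻⁶) exceeds Ksp (6.44×10⁻⁷), SrSO₄ will precipitate.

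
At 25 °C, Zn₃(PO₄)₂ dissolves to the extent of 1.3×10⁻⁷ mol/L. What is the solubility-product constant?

Zn₃(PO₄)₂(s) ⇌ 3 Zn²⁺(aq) + 2 PO₄³⁻(aq)
With molar solubility s: [Zn²⁺] = 3s, [PO₄³⁻] = 2s.
Ksp = [Zn²⁺]^3[PO₄³⁻]^2 = (3s)^3 · (2s)^2 = 108s^5
Ksp = 108 × (1.3×10⁻⁷)^5 = 4.0×10⁻³³

Ksp = 4.0×10⁻³³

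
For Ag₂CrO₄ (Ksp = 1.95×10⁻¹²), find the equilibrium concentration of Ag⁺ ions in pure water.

Ag₂CrO₄(s) ⇌ 2 Ag⁺(aq) + CrO₄²⁻(aq)
With molar solubility s: [Ag⁺] = 2s, [CrO₄²⁻] = s.
Ksp = [Ag⁺]^2[CrO₄²⁻] = (2s)^2 · s = 4s^3 = 1.95×10⁻¹²
s = 7.87×10⁻⁵ mol/L
[Ag⁺] = 2s = 1.57×10⁻⁴ mol/L

1.57×10⁻⁴ M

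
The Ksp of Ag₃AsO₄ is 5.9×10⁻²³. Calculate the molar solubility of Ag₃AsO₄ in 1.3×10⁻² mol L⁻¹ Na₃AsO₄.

5.5×10⁻⁸ M

Ag₃AsO₄(s) ⇌ 3 Ag⁺(aq) + AsO₄³⁻(aq)
Let s be the solubility of Ag₃AsO₄ here. The common ion gives [AsO₄³⁻] ≈ 1.3×10⁻² mol L⁻¹, and [Ag⁺] = 3s.
Ksp = [Ag⁺]^3[AsO₄³⁻] = (3s)^3(1.3×10⁻²)
(3s)^3 = 5.9×10⁻²³ / (1.3×10⁻²) = 4.5×10⁻²¹
s = 5.5×10⁻⁸ mol L⁻¹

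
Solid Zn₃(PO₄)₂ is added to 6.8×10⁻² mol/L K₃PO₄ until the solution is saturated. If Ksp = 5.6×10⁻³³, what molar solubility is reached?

3.6×10⁻¹¹ M

Zn₃(PO₄)₂(s) ⇌ 3 Zn²⁺(aq) + 2 PO₄³⁻(aq)
Let s be the solubility of Zn₃(PO₄)₂ here. The common ion gives [PO₄³⁻] ≈ 6.8×10⁻² mol/L, and [Zn²⁺] = 3s.
Ksp = [Zn²⁺]^3[PO₄³⁻]^2 = (3s)^3(6.8×10⁻²)^2
(3s)^3 = 5.6×10⁻³³ / (6.8×10⁻²)^2 = 1.2×10⁻³⁰
s = 3.6×10⁻¹¹ mol/L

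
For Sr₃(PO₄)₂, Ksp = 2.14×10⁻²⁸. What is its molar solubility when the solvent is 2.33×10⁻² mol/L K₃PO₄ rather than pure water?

2.44×10⁻⁹ M

Sr₃(PO₄)₂(s) ⇌ 3 Sr²⁺(aq) + 2 PO₄³⁻(aq)
With PO₄³⁻ already at 2.33×10⁻² mol/L and s small, take [PO₄³⁻] ≈ 2.33×10⁻² mol/L and [Sr²⁺] = 3s.
Ksp = [Sr²⁺]^3[PO₄³⁻]^2 = (3s)^3(2.33×10⁻²)^2
(3s)^3 = 2.14×10⁻²⁸ / (2.33×10⁻²)^2 = 3.94×10⁻²⁵
s = 2.44×10⁻⁹ mol/L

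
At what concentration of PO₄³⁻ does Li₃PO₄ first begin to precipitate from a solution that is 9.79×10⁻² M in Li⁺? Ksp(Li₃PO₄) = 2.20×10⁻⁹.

Each salt precipitates once Q = Ksp for that salt.
Li₃PO₄(s) ⇌ 3 Li⁺(aq) + PO₄³⁻(aq)
Ksp = [Li⁺]^3[PO₄³⁻] = [PO₄³⁻](9.79×10⁻²)^3
[PO₄³⁻] = 2.20×10⁻⁹ / (9.79×10⁻²)^3 = 2.34×10⁻⁶
[PO₄³⁻] = 2.34×10⁻⁶ M

2.34×10⁻⁶ M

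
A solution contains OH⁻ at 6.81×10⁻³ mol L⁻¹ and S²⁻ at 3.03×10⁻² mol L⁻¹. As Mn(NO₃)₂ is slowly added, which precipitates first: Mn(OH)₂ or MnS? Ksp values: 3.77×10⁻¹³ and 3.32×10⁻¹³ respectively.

MnS

Precipitation begins when Q = Ksp.
For Mn(OH)₂: [Mn²⁺] = (Ksp/[OH⁻]^2) = 8.13×10⁻⁹ mol L⁻¹
For MnS: [Mn²⁺] = (Ksp/[S²⁻]) = 1.10×10⁻¹¹ mol L⁻¹
Since MnS needs less Mn²⁺ to reach saturation, it precipitates first.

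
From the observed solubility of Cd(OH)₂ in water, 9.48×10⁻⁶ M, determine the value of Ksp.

Ksp = 3.41×10⁻¹⁵

Cd(OH)₂(s) ⇌ Cd²⁺(aq) + 2 OH⁻(aq)
Call the molar solubility s, so that [Cd²⁺] = s and [OH⁻] = 2s.
Ksp = [Cd²⁺][OH⁻]^2 = s · (2s)^2 = 4s^3
Ksp = 4 × (9.48×10⁻⁶)^3 = 3.41×10⁻¹⁵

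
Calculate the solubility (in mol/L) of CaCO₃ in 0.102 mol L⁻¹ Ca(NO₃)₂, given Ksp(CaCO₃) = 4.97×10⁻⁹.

4.87×10⁻⁸ M

CaCO₃(s) ⇌ Ca²⁺(aq) + CO₃²⁻(aq)
Ca²⁺ is already present at 0.102 mol L⁻¹. If s mol/L of CaCO₃ dissolves, [CO₃²⁻] = s while [Ca²⁺] ≈ 0.102 mol L⁻¹.
Ksp = [Ca²⁺][CO₃²⁻] = (0.102)s
s = 4.97×10⁻⁹ / (0.102) = 4.87×10⁻⁸
s = 4.87×10⁻⁸ mol L⁻¹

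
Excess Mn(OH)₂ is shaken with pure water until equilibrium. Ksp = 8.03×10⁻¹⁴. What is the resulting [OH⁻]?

5.44×10⁻⁵ M

Mn(OH)₂(s) ⇌ Mn²⁺(aq) + 2 OH⁻(aq)
If s mol/L of Mn(OH)₂ dissolves, [Mn²⁺] = s and [OH⁻] = 2s.
Ksp = [Mn²⁺][OH⁻]^2 = s · (2s)^2 = 4s^3 = 8.03×10⁻¹⁴
s = 2.72×10⁻⁵ mol/L
[OH⁻] = 2s = 5.44×10⁻⁵ mol/L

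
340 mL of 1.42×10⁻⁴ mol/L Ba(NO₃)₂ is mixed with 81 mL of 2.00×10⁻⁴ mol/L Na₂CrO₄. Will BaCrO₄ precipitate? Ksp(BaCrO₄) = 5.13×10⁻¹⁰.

The combined volume is 421 mL.
[Ba²⁺] = (1.42×10⁻⁴)(340)/421 = 1.15×10⁻⁴ mol/L
[CrO₄²⁻] = (2.00×10⁻⁴)(81)/421 = 3.85×10⁻⁵ mol/L
Q = [Ba²⁺][CrO₄²⁻] = 4.41×10⁻⁹
Because Q > Ksp (4.41×10⁻⁹ vs 5.13×10⁻¹⁰), a precipitate of BaCrO₄ forms.

Yes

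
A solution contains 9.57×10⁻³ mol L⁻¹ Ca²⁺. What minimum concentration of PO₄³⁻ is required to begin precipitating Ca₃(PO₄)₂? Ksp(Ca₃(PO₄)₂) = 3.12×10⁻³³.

The threshold for precipitation is Q = Ksp.
Ca₃(PO₄)₂(s) ⇌ 3 Ca²⁺(aq) + 2 PO₄³⁻(aq)
Ksp = [Ca²⁺]^3[PO₄³⁻]^2 = [PO₄³⁻]^2(9.57×10⁻³)^3
[PO₄³⁻]^2 = 3.12×10⁻³³ / (9.57×10⁻³)^3 = 3.56×10⁻²⁷
[PO₄³⁻] = 5.97×10⁻¹⁴ mol L⁻¹

5.97×10⁻¹⁴ M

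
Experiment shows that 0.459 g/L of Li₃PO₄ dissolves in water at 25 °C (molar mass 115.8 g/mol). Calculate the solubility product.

Ksp = 6.66×10⁻⁹

Convert to molarity: s = 0.459 / 115.8 = 3.9637×10⁻³ mol/L
Li₃PO₄(s) ⇌ 3 Li⁺(aq) + PO₄³⁻(aq)
Call the molar solubility s, so that [Li⁺] = 3s and [PO₄³⁻] = s.
Ksp = [Li⁺]^3[PO₄³⁻] = (3s)^3 · s = 27s^4
Ksp = 27 × (3.9637×10⁻³)^4 = 6.66×10⁻⁹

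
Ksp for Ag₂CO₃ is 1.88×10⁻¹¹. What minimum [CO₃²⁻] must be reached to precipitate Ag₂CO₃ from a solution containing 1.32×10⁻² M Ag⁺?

1.08×10⁻⁷ M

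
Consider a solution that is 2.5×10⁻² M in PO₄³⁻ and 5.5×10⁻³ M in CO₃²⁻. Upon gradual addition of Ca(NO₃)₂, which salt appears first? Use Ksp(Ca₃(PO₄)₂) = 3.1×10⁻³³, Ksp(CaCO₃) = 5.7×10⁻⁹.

The threshold for precipitation is Q = Ksp.
For Ca₃(PO₄)₂: [Ca²⁺] = (Ksp/[PO₄³⁻]^2)^(1/3) = 1.7×10⁻¹⁰ M
For CaCO₃: [Ca²⁺] = (Ksp/[CO₃²⁻]) = 1.0×10⁻⁶ M
The smaller threshold [Ca²⁺] is reached first, so Ca₃(PO₄)₂ precipitates first.

Ca₃(PO₄)₂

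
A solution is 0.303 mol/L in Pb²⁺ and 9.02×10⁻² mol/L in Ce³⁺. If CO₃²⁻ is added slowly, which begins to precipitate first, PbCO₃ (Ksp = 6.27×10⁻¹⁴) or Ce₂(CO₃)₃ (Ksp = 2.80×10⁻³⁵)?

Precipitation begins when Q = Ksp.
For PbCO₃: [CO₃²⁻] = (Ksp/[Pb²⁺]) = 2.07×10⁻¹³ mol/L
For Ce₂(CO₃)₃: [CO₃²⁻] = (Ksp/[Ce³⁺]^2)^(1/3) = 1.51×10⁻¹¹ mol/L
The smaller threshold [CO₃²⁻] is reached first, so PbCO₃ precipitates first.

PbCO₃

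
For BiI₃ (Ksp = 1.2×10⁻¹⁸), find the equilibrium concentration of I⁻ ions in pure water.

4.4×10⁻⁵ M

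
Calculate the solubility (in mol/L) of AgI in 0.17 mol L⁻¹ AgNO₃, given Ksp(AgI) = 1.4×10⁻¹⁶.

8.2×10⁻¹⁶ M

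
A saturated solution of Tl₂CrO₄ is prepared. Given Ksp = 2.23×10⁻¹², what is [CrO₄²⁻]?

8.23×10⁻⁵ M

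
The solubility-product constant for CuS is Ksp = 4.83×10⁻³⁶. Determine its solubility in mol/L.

2.20×10⁻¹⁸ M

CuS(s) ⇌ Cu²⁺(aq) + S²⁻(aq)
If s mol/L of CuS dissolves, [Cu²⁺] = s and [S²⁻] = s.
Ksp = [Cu²⁺][S²⁻] = s · s = s^2
s^2 = 4.83×10⁻³⁶
Taking the 2nd root, s = 2.20×10⁻¹⁸ mol/L.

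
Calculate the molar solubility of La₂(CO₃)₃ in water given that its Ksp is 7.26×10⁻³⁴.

La₂(CO₃)₃(s) ⇌ 2 La³⁺(aq) + 3 CO₃²⁻(aq)
Call the molar solubility s, so that [La³⁺] = 2s and [CO₃²⁻] = 3s.
Ksp = [La³⁺]^2[CO₃²⁻]^3 = (2s)^2 · (3s)^3 = 108s^5
108s^5 = 7.26×10⁻³⁴  ⇒  s^5 = 6.72×10⁻³⁶
s = 9.24×10⁻⁸ mol L⁻¹

9.24×10⁻⁸ M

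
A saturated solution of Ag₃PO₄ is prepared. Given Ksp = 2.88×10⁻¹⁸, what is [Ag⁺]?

5.42×10⁻⁵ M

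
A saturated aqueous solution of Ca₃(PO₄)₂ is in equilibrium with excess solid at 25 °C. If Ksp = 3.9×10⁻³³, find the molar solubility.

Ca₃(PO₄)₂(s) ⇌ 3 Ca²⁺(aq) + 2 PO₄³⁻(aq)
With molar solubility s: [Ca²⁺] = 3s, [PO₄³⁻] = 2s.
Ksp = [Ca²⁺]^3[PO₄³⁻]^2 = (3s)^3 · (2s)^2 = 108s^5
108s^5 = 3.9×10⁻³³  ⇒  s^5 = 3.6×10⁻³⁵
s = (3.6×10⁻³⁵)^(1/5) = 1.3×10⁻⁷ M

1.3×10⁻⁷ M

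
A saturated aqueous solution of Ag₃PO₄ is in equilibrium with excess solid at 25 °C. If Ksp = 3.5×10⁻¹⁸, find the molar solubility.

Ag₃PO₄(s) ⇌ 3 Ag⁺(aq) + PO₄³⁻(aq)
With molar solubility s: [Ag⁺] = 3s, [PO₄³⁻] = s.
Ksp = [Ag⁺]^3[PO₄³⁻] = (3s)^3 · s = 27s^4
27s^4 = 3.5×10⁻¹⁸  ⇒  s^4 = 1.3×10⁻¹⁹
s = (1.3×10⁻¹⁹)^(1/4) = 1.9×10⁻⁵ mol/L

1.9×10⁻⁵ M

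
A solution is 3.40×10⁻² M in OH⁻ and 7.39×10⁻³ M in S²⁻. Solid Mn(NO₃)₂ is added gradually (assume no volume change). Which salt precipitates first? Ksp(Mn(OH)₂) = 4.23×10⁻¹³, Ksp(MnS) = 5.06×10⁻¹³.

MnS

The threshold for precipitation is Q = Ksp.
For Mn(OH)₂: [Mn²⁺] = (Ksp/[OH⁻]^2) = 3.66×10⁻¹⁰ M
For MnS: [Mn²⁺] = (Ksp/[S²⁻]) = 6.85×10⁻¹¹ M
The smaller threshold [Mn²⁺] is reached first, so MnS precipitates first.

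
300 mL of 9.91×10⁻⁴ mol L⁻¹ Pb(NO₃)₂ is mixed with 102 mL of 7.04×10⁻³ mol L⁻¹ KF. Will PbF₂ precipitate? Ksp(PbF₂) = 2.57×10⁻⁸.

No

The combined volume is 402 mL.
[Pb²⁺] = (9.91×10⁻⁴)(300)/402 = 7.40×10⁻⁴ mol L⁻¹
[F⁻] = (7.04×10⁻³)(102)/402 = 1.79×10⁻³ mol L⁻¹
Q = [Pb²⁺][F⁻]^2 = 2.36×10⁻⁹
Q = 2.36×10⁻⁹ < Ksp = 2.57×10⁻⁸, so the solution is unsaturated and no precipitate forms.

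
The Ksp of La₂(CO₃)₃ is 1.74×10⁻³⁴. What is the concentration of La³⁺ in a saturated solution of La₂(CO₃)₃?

1.39×10⁻⁷ M

La₂(CO₃)₃(s) ⇌ 2 La³⁺(aq) + 3 CO₃²⁻(aq)
For each mole of La₂(CO₃)₃ that dissolves per liter, [La³⁺] = 2s and [CO₃²⁻] = 3s; let s denote this solubility.
Ksp = [La³⁺]^2[CO₃²⁻]^3 = (2s)^2 · (3s)^3 = 108s^5 = 1.74×10⁻³⁴
s = 6.94×10⁻⁸ mol L⁻¹
[La³⁺] = 2s = 1.39×10⁻⁷ mol L⁻¹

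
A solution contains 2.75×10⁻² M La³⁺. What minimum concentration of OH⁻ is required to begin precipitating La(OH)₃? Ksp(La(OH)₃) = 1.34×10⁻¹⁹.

Precipitation of each salt begins when its ion product equals Ksp.
La(OH)₃(s) ⇌ La³⁺(aq) + 3 OH⁻(aq)
Ksp = [La³⁺][OH⁻]^3 = [OH⁻]^3(2.75×10⁻²)
[OH⁻]^3 = 1.34×10⁻¹⁹ / (2.75×10⁻²) = 4.87×10⁻¹⁸
[OH⁻] = 1.70×10⁻⁶ M

1.70×10⁻⁶ M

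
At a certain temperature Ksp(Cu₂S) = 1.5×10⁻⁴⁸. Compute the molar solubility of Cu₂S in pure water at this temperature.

Cu₂S(s) ⇌ 2 Cu⁺(aq) + S²⁻(aq)
For each mole of Cu₂S that dissolves per liter, [Cu⁺] = 2s and [S²⁻] = s; let s denote this solubility.
Ksp = [Cu⁺]^2[S²⁻] = (2s)^2 · s = 4s^3
4s^3 = 1.5×10⁻⁴⁸  ⇒  s^3 = 3.8×10⁻⁴⁹
s = (3.8×10⁻⁴⁹)^(1/3) = 7.2×10⁻¹⁷ M

7.2×10⁻¹⁷ M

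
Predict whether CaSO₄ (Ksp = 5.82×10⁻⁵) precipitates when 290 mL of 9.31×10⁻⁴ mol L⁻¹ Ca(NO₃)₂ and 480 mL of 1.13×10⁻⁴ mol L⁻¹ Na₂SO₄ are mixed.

The combined volume is 770 mL.
[Ca²⁺] = (9.31×10⁻⁴)(290)/770 = 3.51×10⁻⁴ mol L⁻¹
[SO₄²⁻] = (1.13×10⁻⁴)(480)/770 = 7.04×10⁻⁵ mol L⁻¹
Q = [Ca²⁺][SO₄²⁻] = 2.47×10⁻⁸
Since Q (2.47×10⁻⁸) is less than Ksp (5.82×10⁻⁵), no CaSO₄ precipitates.

No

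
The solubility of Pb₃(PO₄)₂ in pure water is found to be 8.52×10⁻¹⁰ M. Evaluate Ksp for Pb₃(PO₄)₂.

Pb₃(PO₄)₂(s) ⇌ 3 Pb²⁺(aq) + 2 PO₄³⁻(aq)
For each mole of Pb₃(PO₄)₂ that dissolves per liter, [Pb²⁺] = 3s and [PO₄³⁻] = 2s; let s denote this solubility.
Ksp = [Pb²⁺]^3[PO₄³⁻]^2 = (3s)^3 · (2s)^2 = 108s^5
Ksp = 108 × (8.52×10⁻¹⁰)^5 = 4.85×10⁻⁴⁴

Ksp = 4.85×10⁻⁴⁴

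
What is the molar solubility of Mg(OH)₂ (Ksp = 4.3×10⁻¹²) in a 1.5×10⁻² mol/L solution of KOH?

Mg(OH)₂(s) ⇌ Mg²⁺(aq) + 2 OH⁻(aq)
With OH⁻ already at 1.5×10⁻² mol/L and s small, take [OH⁻] ≈ 1.5×10⁻² mol/L and [Mg²⁺] = s.
Ksp = [Mg²⁺][OH⁻]^2 = s(1.5×10⁻²)^2
s = 4.3×10⁻¹² / (1.5×10⁻²)^2 = 1.9×10⁻⁸
s = 1.9×10⁻⁸ mol/L

1.9×10⁻⁸ M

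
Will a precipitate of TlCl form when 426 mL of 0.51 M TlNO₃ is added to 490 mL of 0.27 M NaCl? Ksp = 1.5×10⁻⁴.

Yes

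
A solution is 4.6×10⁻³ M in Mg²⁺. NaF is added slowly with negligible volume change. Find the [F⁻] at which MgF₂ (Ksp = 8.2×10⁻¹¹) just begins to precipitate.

Each salt precipitates once Q = Ksp for that salt.
MgF₂(s) ⇌ Mg²⁺(aq) + 2 F⁻(aq)
Ksp = [Mg²⁺][F⁻]^2 = [F⁻]^2(4.6×10⁻³)
[F⁻]^2 = 8.2×10⁻¹¹ / (4.6×10⁻³) = 1.8×10⁻⁸
[F⁻] = 1.3×10⁻⁴ M

1.3×10⁻⁴ M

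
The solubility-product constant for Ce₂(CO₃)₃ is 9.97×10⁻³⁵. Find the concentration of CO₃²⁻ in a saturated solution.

Ce₂(CO₃)₃(s) ⇌ 2 Ce³⁺(aq) + 3 CO₃²⁻(aq)
For each mole of Ce₂(CO₃)₃ that dissolves per liter, [Ce³⁺] = 2s and [CO₃²⁻] = 3s; let s denote this solubility.
Ksp = [Ce³⁺]^2[CO₃²⁻]^3 = (2s)^2 · (3s)^3 = 108s^5 = 9.97×10⁻³⁵
s = 6.21×10⁻⁸ mol/L
[CO₃²⁻] = 3s = 1.86×10⁻⁷ mol/L

1.86×10⁻⁷ M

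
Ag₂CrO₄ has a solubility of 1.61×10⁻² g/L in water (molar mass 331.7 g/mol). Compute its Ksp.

Ksp = 4.57×10⁻¹³

s = (1.61×10⁻² g L⁻¹)/(331.7 g mol⁻¹) = 4.8538×10⁻⁵ M
Ag₂CrO₄(s) ⇌ 2 Ag⁺(aq) + CrO₄²⁻(aq)
With molar solubility s: [Ag⁺] = 2s, [CrO₄²⁻] = s.
Ksp = [Ag⁺]^2[CrO₄²⁻] = (2s)^2 · s = 4s^3
Ksp = 4 × (4.8538×10⁻⁵)^3 = 4.57×10⁻¹³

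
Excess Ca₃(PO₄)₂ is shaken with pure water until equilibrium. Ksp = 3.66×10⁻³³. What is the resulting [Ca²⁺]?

3.83×10⁻⁷ M

Ca₃(PO₄)₂(s) ⇌ 3 Ca²⁺(aq) + 2 PO₄³⁻(aq)
For each mole of Ca₃(PO₄)₂ that dissolves per liter, [Ca²⁺] = 3s and [PO₄³⁻] = 2s; let s denote this solubility.
Ksp = [Ca²⁺]^3[PO₄³⁻]^2 = (3s)^3 · (2s)^2 = 108s^5 = 3.66×10⁻³³
s = 1.28×10⁻⁷ M
[Ca²⁺] = 3s = 3.83×10⁻⁷ M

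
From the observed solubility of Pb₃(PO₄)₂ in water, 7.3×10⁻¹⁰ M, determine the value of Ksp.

Pb₃(PO₄)₂(s) ⇌ 3 Pb²⁺(aq) + 2 PO₄³⁻(aq)
Let s be the molar solubility. Then [Pb²⁺] = 3s and [PO₄³⁻] = 2s.
Ksp = [Pb²⁺]^3[PO₄³⁻]^2 = (3s)^3 · (2s)^2 = 108s^5
Ksp = 108 × (7.3×10⁻¹⁰)^5 = 2.2×10⁻⁴⁴

Ksp = 2.2×10⁻⁴⁴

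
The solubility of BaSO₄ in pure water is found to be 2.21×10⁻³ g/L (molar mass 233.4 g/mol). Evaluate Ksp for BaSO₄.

s = (2.21×10⁻³ g L⁻¹)/(233.4 g mol⁻¹) = 9.4687×10⁻⁶ M
BaSO₄(s) ⇌ Ba²⁺(aq) + SO₄²⁻(aq)
With molar solubility s: [Ba²⁺] = s, [SO₄²⁻] = s.
Ksp = [Ba²⁺][SO₄²⁻] = s · s = s^2
Ksp = (9.4687×10⁻⁶)^2 = 8.97×10⁻¹¹

Ksp = 8.97×10⁻¹¹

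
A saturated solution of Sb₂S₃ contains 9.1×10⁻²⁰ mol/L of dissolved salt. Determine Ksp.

Ksp = 6.7×10⁻⁹⁴

Sb₂S₃(s) ⇌ 2 Sb³⁺(aq) + 3 S²⁻(aq)
Call the molar solubility s, so that [Sb³⁺] = 2s and [S²⁻] = 3s.
Ksp = [Sb³⁺]^2[S²⁻]^3 = (2s)^2 · (3s)^3 = 108s^5
Ksp = 108 × (9.1×10⁻²⁰)^5 = 6.7×10⁻⁹⁴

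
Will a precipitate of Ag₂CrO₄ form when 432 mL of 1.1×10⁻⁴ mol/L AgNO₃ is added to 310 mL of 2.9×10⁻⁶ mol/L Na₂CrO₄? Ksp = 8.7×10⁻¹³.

No

Total volume after mixing = 432 + 310 = 742 mL.
[Ag⁺] = (1.1×10⁻⁴)(432)/742 = 6.4×10⁻⁵ mol/L
[CrO₄²⁻] = (2.9×10⁻⁶)(310)/742 = 1.2×10⁻⁶ mol/L
Q = [Ag⁺]^2[CrO₄²⁻] = 5.0×10⁻¹⁵
Q = 5.0×10⁻¹⁵ < Ksp = 8.7×10⁻¹³, so the solution is unsaturated and no precipitate forms.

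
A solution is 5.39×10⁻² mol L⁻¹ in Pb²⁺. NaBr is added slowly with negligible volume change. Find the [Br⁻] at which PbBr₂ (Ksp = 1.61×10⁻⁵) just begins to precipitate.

The threshold for precipitation is Q = Ksp.
PbBr₂(s) ⇌ Pb²⁺(aq) + 2 Br⁻(aq)
Ksp = [Pb²⁺][Br⁻]^2 = [Br⁻]^2(5.39×10⁻²)
[Br⁻]^2 = 1.61×10⁻⁵ / (5.39×10⁻²) = 2.99×10⁻⁴
[Br⁻] = 1.73×10⁻² mol L⁻¹

1.73×10⁻² M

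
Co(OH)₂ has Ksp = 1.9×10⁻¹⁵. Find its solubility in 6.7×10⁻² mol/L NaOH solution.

Co(OH)₂(s) ⇌ Co²⁺(aq) + 2 OH⁻(aq)
Let s be the solubility of Co(OH)₂ here. The common ion gives [OH⁻] ≈ 6.7×10⁻² mol/L, and [Co²⁺] = s.
Ksp = [Co²⁺][OH⁻]^2 = s(6.7×10⁻²)^2
s = 1.9×10⁻¹⁵ / (6.7×10⁻²)^2 = 4.2×10⁻¹³
s = 4.2×10⁻¹³ mol/L

4.2×10⁻¹³ M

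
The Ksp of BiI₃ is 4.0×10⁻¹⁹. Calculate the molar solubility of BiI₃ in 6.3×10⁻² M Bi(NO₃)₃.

BiI₃(s) ⇌ Bi³⁺(aq) + 3 I⁻(aq)
With Bi³⁺ already at 6.3×10⁻² M and s small, take [Bi³⁺] ≈ 6.3×10⁻² M and [I⁻] = 3s.
Ksp = [Bi³⁺][I⁻]^3 = (6.3×10⁻²)(3s)^3
(3s)^3 = 4.0×10⁻¹⁹ / (6.3×10⁻²) = 6.3×10⁻¹⁸
s = 6.2×10⁻⁷ M

6.2×10⁻⁷ M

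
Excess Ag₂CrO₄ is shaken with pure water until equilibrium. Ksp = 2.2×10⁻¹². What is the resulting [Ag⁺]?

1.6×10⁻⁴ M

Ag₂CrO₄(s) ⇌ 2 Ag⁺(aq) + CrO₄²⁻(aq)
If s mol/L of Ag₂CrO₄ dissolves, [Ag⁺] = 2s and [CrO₄²⁻] = s.
Ksp = [Ag⁺]^2[CrO₄²⁻] = (2s)^2 · s = 4s^3 = 2.2×10⁻¹²
s = 8.2×10⁻⁵ mol/L
[Ag⁺] = 2s = 1.6×10⁻⁴ mol/L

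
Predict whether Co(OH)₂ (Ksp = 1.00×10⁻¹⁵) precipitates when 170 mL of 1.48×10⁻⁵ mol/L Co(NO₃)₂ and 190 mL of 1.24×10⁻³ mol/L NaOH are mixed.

The combined volume is 360 mL.
[Co²⁺] = (1.48×10⁻⁵)(170)/360 = 6.99×10⁻⁶ mol/L
[OH⁻] = (1.24×10⁻³)(190)/360 = 6.54×10⁻⁴ mol/L
Q = [Co²⁺][OH⁻]^2 = 2.99×10⁻¹²
Q = 2.99×10⁻¹² > Ksp = 1.00×10⁻¹⁵, so the solution is supersaturated and Co(OH)₂ precipitates.

Yes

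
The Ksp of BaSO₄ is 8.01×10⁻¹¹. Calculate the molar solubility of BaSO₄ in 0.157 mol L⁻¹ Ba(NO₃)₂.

5.10×10⁻¹⁰ M

BaSO₄(s) ⇌ Ba²⁺(aq) + SO₄²⁻(aq)
With Ba²⁺ already at 0.157 mol L⁻¹ and s small, take [Ba²⁺] ≈ 0.157 mol L⁻¹ and [SO₄²⁻] = s.
Ksp = [Ba²⁺][SO₄²⁻] = (0.157)s
s = 8.01×10⁻¹¹ / (0.157) = 5.10×10⁻¹⁰
s = 5.10×10⁻¹⁰ mol L⁻¹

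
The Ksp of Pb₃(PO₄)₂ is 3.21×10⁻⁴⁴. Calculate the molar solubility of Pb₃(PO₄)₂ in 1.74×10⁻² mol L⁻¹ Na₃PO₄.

Pb₃(PO₄)₂(s) ⇌ 3 Pb²⁺(aq) + 2 PO₄³⁻(aq)
The solution already contains PO₄³⁻ at 1.74×10⁻² mol L⁻¹. Let s be the molar solubility of Pb₃(PO₄)₂.
[PO₄³⁻] ≈ 1.74×10⁻² mol L⁻¹ (common ion dominates); [Pb²⁺] = 3s.
Ksp = [Pb²⁺]^3[PO₄³⁻]^2 = (3s)^3(1.74×10⁻²)^2
(3s)^3 = 3.21×10⁻⁴⁴ / (1.74×10⁻²)^2 = 1.06×10⁻⁴⁰
s = 1.58×10⁻¹⁴ mol L⁻¹

1.58×10⁻¹⁴ M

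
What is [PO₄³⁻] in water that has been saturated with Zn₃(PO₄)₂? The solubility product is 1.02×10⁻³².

Zn₃(PO₄)₂(s) ⇌ 3 Zn²⁺(aq) + 2 PO₄³⁻(aq)
If s mol/L of Zn₃(PO₄)₂ dissolves, [Zn²⁺] = 3s and [PO₄³⁻] = 2s.
Ksp = [Zn²⁺]^3[PO₄³⁻]^2 = (3s)^3 · (2s)^2 = 108s^5 = 1.02×10⁻³²
s = 1.57×10⁻⁷ M
[PO₄³⁻] = 2s = 3.13×10⁻⁷ M

3.13×10⁻⁷ M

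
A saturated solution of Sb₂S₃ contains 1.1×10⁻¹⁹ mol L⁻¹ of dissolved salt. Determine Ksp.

Ksp = 1.7×10⁻⁹³

Sb₂S₃(s) ⇌ 2 Sb³⁺(aq) + 3 S²⁻(aq)
Call the molar solubility s, so that [Sb³⁺] = 2s and [S²⁻] = 3s.
Ksp = [Sb³⁺]^2[S²⁻]^3 = (2s)^2 · (3s)^3 = 108s^5
Ksp = 108 × (1.1×10⁻¹⁹)^5 = 1.7×10⁻⁹³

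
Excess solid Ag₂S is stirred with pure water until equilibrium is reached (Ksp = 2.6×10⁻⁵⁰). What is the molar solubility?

1.9×10⁻¹⁷ M

Ag₂S(s) ⇌ 2 Ag⁺(aq) + S²⁻(aq)
With molar solubility s: [Ag⁺] = 2s, [S²⁻] = s.
Ksp = [Ag⁺]^2[S²⁻] = (2s)^2 · s = 4s^3
4s^3 = 2.6×10⁻⁵⁰  ⇒  s^3 = 6.5×10⁻⁵¹
Taking the 3rd root, s = 1.9×10⁻¹⁷ mol/L.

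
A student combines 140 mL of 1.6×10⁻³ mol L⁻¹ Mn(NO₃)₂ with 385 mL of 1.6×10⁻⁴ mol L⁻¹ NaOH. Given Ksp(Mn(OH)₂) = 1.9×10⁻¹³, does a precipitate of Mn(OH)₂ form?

The combined volume is 525 mL.
[Mn²⁺] = (1.6×10⁻³)(140)/525 = 4.3×10⁻⁴ mol L⁻¹
[OH⁻] = (1.6×10⁻⁴)(385)/525 = 1.2×10⁻⁴ mol L⁻¹
Q = [Mn²⁺][OH⁻]^2 = 5.9×10⁻¹²
Q = 5.9×10⁻¹² > Ksp = 1.9×10⁻¹³, so the solution is supersaturated and Mn(OH)₂ precipitates.

Yes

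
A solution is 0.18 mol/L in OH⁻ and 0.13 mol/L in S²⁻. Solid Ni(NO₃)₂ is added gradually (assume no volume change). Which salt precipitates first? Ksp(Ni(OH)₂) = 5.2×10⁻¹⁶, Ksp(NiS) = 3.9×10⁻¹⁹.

The threshold for precipitation is Q = Ksp.
For Ni(OH)₂: [Ni²⁺] = (Ksp/[OH⁻]^2) = 1.6×10⁻¹⁴ mol/L
For NiS: [Ni²⁺] = (Ksp/[S²⁻]) = 3.0×10⁻¹⁸ mol/L
The smaller threshold [Ni²⁺] is reached first, so NiS precipitates first.

NiS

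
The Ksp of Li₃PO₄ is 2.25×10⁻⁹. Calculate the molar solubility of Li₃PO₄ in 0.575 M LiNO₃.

Li₃PO₄(s) ⇌ 3 Li⁺(aq) + PO₄³⁻(aq)
The solution already contains Li⁺ at 0.575 M. Let s be the molar solubility of Li₃PO₄.
[Li⁺] ≈ 0.575 M (common ion dominates); [PO₄³⁻] = s.
Ksp = [Li⁺]^3[PO₄³⁻] = (0.575)^3s
s = 2.25×10⁻⁹ / (0.575)^3 = 1.18×10⁻⁸
s = 1.18×10⁻⁸ M

1.18×10⁻⁸ M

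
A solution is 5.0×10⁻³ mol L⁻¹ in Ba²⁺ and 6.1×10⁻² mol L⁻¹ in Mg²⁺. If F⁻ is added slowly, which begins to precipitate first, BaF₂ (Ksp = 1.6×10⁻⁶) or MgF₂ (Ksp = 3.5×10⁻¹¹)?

Each salt precipitates once Q = Ksp for that salt.
For BaF₂: [F⁻] = (Ksp/[Ba²⁺])^(1/2) = 1.8×10⁻² mol L⁻¹
For MgF₂: [F⁻] = (Ksp/[Mg²⁺])^(1/2) = 2.4×10⁻⁵ mol L⁻¹
Since MgF₂ needs less F⁻ to reach saturation, it precipitates first.

MgF₂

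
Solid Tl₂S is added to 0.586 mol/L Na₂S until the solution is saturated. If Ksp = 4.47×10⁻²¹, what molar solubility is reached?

4.37×10⁻¹¹ M

Tl₂S(s) ⇌ 2 Tl⁺(aq) + S²⁻(aq)
The solution already contains S²⁻ at 0.586 mol/L. Let s be the molar solubility of Tl₂S.
[S²⁻] ≈ 0.586 mol/L (common ion dominates); [Tl⁺] = 2s.
Ksp = [Tl⁺]^2[S²⁻] = (2s)^2(0.586)
(2s)^2 = 4.47×10⁻²¹ / (0.586) = 7.63×10⁻²¹
s = 4.37×10⁻¹¹ mol/L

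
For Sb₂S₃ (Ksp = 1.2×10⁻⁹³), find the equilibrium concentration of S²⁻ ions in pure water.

Sb₂S₃(s) ⇌ 2 Sb³⁺(aq) + 3 S²⁻(aq)
Call the molar solubility s, so that [Sb³⁺] = 2s and [S²⁻] = 3s.
Ksp = [Sb³⁺]^2[S²⁻]^3 = (2s)^2 · (3s)^3 = 108s^5 = 1.2×10⁻⁹³
s = 1.0×10⁻¹⁹ mol L⁻¹
[S²⁻] = 3s = 3.1×10⁻¹⁹ mol L⁻¹

3.1×10⁻¹⁹ M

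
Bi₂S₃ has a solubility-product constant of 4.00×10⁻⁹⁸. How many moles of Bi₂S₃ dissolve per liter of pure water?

1.30×10⁻²⁰ M

Bi₂S₃(s) ⇌ 2 Bi³⁺(aq) + 3 S²⁻(aq)
Let s be the molar solubility. Then [Bi³⁺] = 2s and [S²⁻] = 3s.
Ksp = [Bi³⁺]^2[S²⁻]^3 = (2s)^2 · (3s)^3 = 108s^5
108s^5 = 4.00×10⁻⁹⁸  ⇒  s^5 = 3.70×10⁻¹⁰⁰
s = 1.30×10⁻²⁰ mol L⁻¹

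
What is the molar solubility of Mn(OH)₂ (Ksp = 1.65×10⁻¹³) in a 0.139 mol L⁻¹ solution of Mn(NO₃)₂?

Mn(OH)₂(s) ⇌ Mn²⁺(aq) + 2 OH⁻(aq)
Let s be the solubility of Mn(OH)₂ here. The common ion gives [Mn²⁺] ≈ 0.139 mol L⁻¹, and [OH⁻] = 2s.
Ksp = [Mn²⁺][OH⁻]^2 = (0.139)(2s)^2
(2s)^2 = 1.65×10⁻¹³ / (0.139) = 1.19×10⁻¹²
s = 5.45×10⁻⁷ mol L⁻¹

5.45×10⁻⁷ M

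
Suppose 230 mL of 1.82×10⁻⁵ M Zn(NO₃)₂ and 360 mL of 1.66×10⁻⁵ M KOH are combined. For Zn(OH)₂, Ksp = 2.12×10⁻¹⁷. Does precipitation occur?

After mixing, V = 230 mL + 360 mL = 590 mL.
[Zn²⁺] = (1.82×10⁻⁵)(230)/590 = 7.09×10⁻⁶ M
[OH⁻] = (1.66×10⁻⁵)(360)/590 = 1.01×10⁻⁵ M
Q = [Zn²⁺][OH⁻]^2 = 7.28×10⁻¹⁶
Because Q > Ksp (7.28×10⁻¹⁶ vs 2.12×10⁻¹⁷), a precipitate of Zn(OH)₂ forms.

Yes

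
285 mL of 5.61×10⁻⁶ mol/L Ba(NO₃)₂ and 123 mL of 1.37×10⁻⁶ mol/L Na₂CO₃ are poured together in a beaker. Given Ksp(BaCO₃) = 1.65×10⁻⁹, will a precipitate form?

No

After mixing, V = 285 mL + 123 mL = 408 mL.
[Ba²⁺] = (5.61×10⁻⁶)(285)/408 = 3.92×10⁻⁶ mol/L
[CO₃²⁻] = (1.37×10⁻⁶)(123)/408 = 4.13×10⁻⁷ mol/L
Q = [Ba²⁺][CO₃²⁻] = 1.62×10⁻¹²
Since Q (1.62×10⁻¹²) is less than Ksp (1.65×10⁻⁹), no BaCO₃ precipitates.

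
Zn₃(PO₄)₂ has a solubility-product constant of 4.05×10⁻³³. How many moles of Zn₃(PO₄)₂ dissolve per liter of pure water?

1.30×10⁻⁷ M

Zn₃(PO₄)₂(s) ⇌ 3 Zn²⁺(aq) + 2 PO₄³⁻(aq)
With molar solubility s: [Zn²⁺] = 3s, [PO₄³⁻] = 2s.
Ksp = [Zn²⁺]^3[PO₄³⁻]^2 = (3s)^3 · (2s)^2 = 108s^5
108s^5 = 4.05×10⁻³³  ⇒  s^5 = 3.75×10⁻³⁵
Taking the 5th root, s = 1.30×10⁻⁷ mol/L.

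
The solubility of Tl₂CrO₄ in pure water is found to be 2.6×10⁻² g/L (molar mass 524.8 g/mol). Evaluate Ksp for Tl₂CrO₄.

s = (2.6×10⁻² g L⁻¹)/(524.8 g mol⁻¹) = 4.954×10⁻⁵ M
Tl₂CrO₄(s) ⇌ 2 Tl⁺(aq) + CrO₄²⁻(aq)
With molar solubility s: [Tl⁺] = 2s, [CrO₄²⁻] = s.
Ksp = [Tl⁺]^2[CrO₄²⁻] = (2s)^2 · s = 4s^3
Ksp = 4 × (4.954×10⁻⁵)^3 = 4.9×10⁻¹³

Ksp = 4.9×10⁻¹³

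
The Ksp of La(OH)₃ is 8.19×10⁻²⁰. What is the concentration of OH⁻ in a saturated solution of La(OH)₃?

La(OH)₃(s) ⇌ La³⁺(aq) + 3 OH⁻(aq)
Call the molar solubility s, so that [La³⁺] = s and [OH⁻] = 3s.
Ksp = [La³⁺][OH⁻]^3 = s · (3s)^3 = 27s^4 = 8.19×10⁻²⁰
s = 7.42×10⁻⁶ mol L⁻¹
[OH⁻] = 3s = 2.23×10⁻⁵ mol L⁻¹

2.23×10⁻⁵ M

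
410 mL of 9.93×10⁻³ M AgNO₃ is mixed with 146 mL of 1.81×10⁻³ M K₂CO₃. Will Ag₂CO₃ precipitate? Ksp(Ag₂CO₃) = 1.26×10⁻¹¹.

Yes

Total volume after mixing = 410 + 146 = 556 mL.
[Ag⁺] = (9.93×10⁻³)(410)/556 = 7.32×10⁻³ M
[CO₃²⁻] = (1.81×10⁻³)(146)/556 = 4.75×10⁻⁴ M
Q = [Ag⁺]^2[CO₃²⁻] = 2.55×10⁻⁸
Since Q (2.55×10⁻⁸) exceeds Ksp (1.26×10⁻¹¹), Ag₂CO₃ will precipitate.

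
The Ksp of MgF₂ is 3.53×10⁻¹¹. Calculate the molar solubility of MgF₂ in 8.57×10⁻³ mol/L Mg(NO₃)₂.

3.21×10⁻⁵ M

MgF₂(s) ⇌ Mg²⁺(aq) + 2 F⁻(aq)
Mg²⁺ is already present at 8.57×10⁻³ mol/L. If s mol/L of MgF₂ dissolves, [F⁻] = 2s while [Mg²⁺] ≈ 8.57×10⁻³ mol/L.
Ksp = [Mg²⁺][F⁻]^2 = (8.57×10⁻³)(2s)^2
(2s)^2 = 3.53×10⁻¹¹ / (8.57×10⁻³) = 4.12×10⁻⁹
s = 3.21×10⁻⁵ mol/L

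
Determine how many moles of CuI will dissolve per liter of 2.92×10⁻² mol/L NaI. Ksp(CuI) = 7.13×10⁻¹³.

2.44×10⁻¹¹ M

CuI(s) ⇌ Cu⁺(aq) + I⁻(aq)
I⁻ is already present at 2.92×10⁻² mol/L. If s mol/L of CuI dissolves, [Cu⁺] = s while [I⁻] ≈ 2.92×10⁻² mol/L.
Ksp = [Cu⁺][I⁻] = s(2.92×10⁻²)
s = 7.13×10⁻¹³ / (2.92×10⁻²) = 2.44×10⁻¹¹
s = 2.44×10⁻¹¹ mol/L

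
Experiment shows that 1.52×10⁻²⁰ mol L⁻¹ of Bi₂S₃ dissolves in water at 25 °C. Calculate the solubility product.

Bi₂S₃(s) ⇌ 2 Bi³⁺(aq) + 3 S²⁻(aq)
Call the molar solubility s, so that [Bi³⁺] = 2s and [S²⁻] = 3s.
Ksp = [Bi³⁺]^2[S²⁻]^3 = (2s)^2 · (3s)^3 = 108s^5
Ksp = 108 × (1.52×10⁻²⁰)^5 = 8.76×10⁻⁹⁸

Ksp = 8.76×10⁻⁹⁸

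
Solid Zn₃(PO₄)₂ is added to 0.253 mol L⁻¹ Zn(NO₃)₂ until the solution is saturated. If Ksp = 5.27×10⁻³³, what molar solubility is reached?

2.85×10⁻¹⁶ M

Zn₃(PO₄)₂(s) ⇌ 3 Zn²⁺(aq) + 2 PO₄³⁻(aq)
Zn²⁺ is already present at 0.253 mol L⁻¹. If s mol/L of Zn₃(PO₄)₂ dissolves, [PO₄³⁻] = 2s while [Zn²⁺] ≈ 0.253 mol L⁻¹.
Ksp = [Zn²⁺]^3[PO₄³⁻]^2 = (0.253)^3(2s)^2
(2s)^2 = 5.27×10⁻³³ / (0.253)^3 = 3.25×10⁻³¹
s = 2.85×10⁻¹⁶ mol L⁻¹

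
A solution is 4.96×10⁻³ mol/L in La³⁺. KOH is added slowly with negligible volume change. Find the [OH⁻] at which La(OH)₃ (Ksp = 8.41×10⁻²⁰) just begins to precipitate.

A salt starts to precipitate once the ion product Q reaches its Ksp.
La(OH)₃(s) ⇌ La³⁺(aq) + 3 OH⁻(aq)
Ksp = [La³⁺][OH⁻]^3 = [OH⁻]^3(4.96×10⁻³)
[OH⁻]^3 = 8.41×10⁻²⁰ / (4.96×10⁻³) = 1.70×10⁻¹⁷
[OH⁻] = 2.57×10⁻⁶ mol/L

2.57×10⁻⁶ M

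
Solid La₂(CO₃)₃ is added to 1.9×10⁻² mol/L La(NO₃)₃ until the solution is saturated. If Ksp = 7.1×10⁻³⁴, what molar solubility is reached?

La₂(CO₃)₃(s) ⇌ 2 La³⁺(aq) + 3 CO₃²⁻(aq)
With La³⁺ already at 1.9×10⁻² mol/L and s small, take [La³⁺] ≈ 1.9×10⁻² mol/L and [CO₃²⁻] = 3s.
Ksp = [La³⁺]^2[CO₃²⁻]^3 = (1.9×10⁻²)^2(3s)^3
(3s)^3 = 7.1×10⁻³⁴ / (1.9×10⁻²)^2 = 2.0×10⁻³⁰
s = 4.2×10⁻¹¹ mol/L

4.2×10⁻¹¹ M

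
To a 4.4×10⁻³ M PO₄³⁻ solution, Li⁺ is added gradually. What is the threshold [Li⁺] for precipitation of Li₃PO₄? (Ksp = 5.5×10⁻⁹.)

A salt starts to precipitate once the ion product Q reaches its Ksp.
Li₃PO₄(s) ⇌ 3 Li⁺(aq) + PO₄³⁻(aq)
Ksp = [Li⁺]^3[PO₄³⁻] = [Li⁺]^3(4.4×10⁻³)
[Li⁺]^3 = 5.5×10⁻⁹ / (4.4×10⁻³) = 1.3×10⁻⁶
[Li⁺] = 1.1×10⁻² M

1.1×10⁻² M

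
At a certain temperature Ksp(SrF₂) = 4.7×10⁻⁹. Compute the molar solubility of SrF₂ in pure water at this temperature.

1.1×10⁻³ M

SrF₂(s) ⇌ Sr²⁺(aq) + 2 F⁻(aq)
For each mole of SrF₂ that dissolves per liter, [Sr²⁺] = s and [F⁻] = 2s; let s denote this solubility.
Ksp = [Sr²⁺][F⁻]^2 = s · (2s)^2 = 4s^3
4s^3 = 4.7×10⁻⁹  ⇒  s^3 = 1.2×10⁻⁹
Taking the 3rd root, s = 1.1×10⁻³ M.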